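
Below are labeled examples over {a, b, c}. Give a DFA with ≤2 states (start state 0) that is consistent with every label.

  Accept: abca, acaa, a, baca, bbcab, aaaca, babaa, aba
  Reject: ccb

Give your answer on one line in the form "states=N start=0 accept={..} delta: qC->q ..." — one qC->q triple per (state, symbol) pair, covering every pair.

Grow the machine one transition at a time. Run the examples from 0; the earliest place one falls off (shortest prefix, ties alphabetical) gets sent to the lowest-numbered state that keeps every Accept/Reject pair distinguishable — a pair clashes when both reach the same state with identical unread suffix — and to a fresh state only if none does.
a: 0a undefined. 0a->0: ok.
b: 0b undefined. 0b->0: ok.
c: 0c undefined. 0c->0: no, abca/ccb meet in 0. Open state 1: 0c->1.
cc: 1c undefined. 1c->0: no, a/ccb meet in 0. 1c->1: ok.
aca: 1a undefined. 1a->0: ok.
ccb: 1b undefined. 1b->0: no, abca/ccb meet in 0. 1b->1: ok.
All examples now run through 2 states with every (state, symbol) defined. Accept strings end in {0}, Reject strings end in {1}; accept={0}.

states=2 start=0 accept={0} delta: 0a->0 0b->0 0c->1 1a->0 1b->1 1c->1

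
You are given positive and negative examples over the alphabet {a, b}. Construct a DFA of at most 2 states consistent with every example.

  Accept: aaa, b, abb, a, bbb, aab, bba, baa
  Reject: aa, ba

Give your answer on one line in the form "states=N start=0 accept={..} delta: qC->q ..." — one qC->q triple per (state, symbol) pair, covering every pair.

Grow the machine one transition at a time. Run the examples from 0; the earliest place one falls off (shortest prefix, ties alphabetical) gets sent to the lowest-numbered state that keeps every Accept/Reject pair distinguishable — a pair clashes when both reach the same state with identical unread suffix — and to a fresh state only if none does.
a: 0a undefined. 0a->0: no, aaa/aa meet in 0. Open state 1: 0a->1.
b: 0b undefined. 0b->0: no, a/ba meet in 1. 0b->1: ok.
aa: 1a undefined. 1a->0: ok.
ab: 1b undefined. 1b->0: ok.
All examples now run through 2 states with every (state, symbol) defined. Accept strings end in {1}, Reject strings end in {0}; accept={1}.

states=2 start=0 accept={1} delta: 0a->1 0b->1 1a->0 1b->0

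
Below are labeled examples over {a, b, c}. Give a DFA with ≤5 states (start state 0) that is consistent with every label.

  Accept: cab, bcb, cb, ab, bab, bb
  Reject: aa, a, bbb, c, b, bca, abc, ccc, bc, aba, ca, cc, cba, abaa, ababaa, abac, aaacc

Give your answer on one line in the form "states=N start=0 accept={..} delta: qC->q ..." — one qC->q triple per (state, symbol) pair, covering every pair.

State merging on the prefix tree: take the shortest (then alphabetical) example prefix whose next move is undefined and point that move at state 0, else 1, else 2, ...; a target is out if some Accept/Reject pair would then sit in one state with the same input left (inseparable). If every existing state is out, open a new one.
a: 0a undefined. 0a->0: no, ab/b meet in 0 with "b" left. Open state 1: 0a->1.
b: 0b undefined. 0b->0: no, bb/bbb meet in 0. 0b->1: ok.
c: 0c undefined. 0c->0: no, cb/a meet in 1. 0c->1: ok.
aa: 1a undefined. 1a->0: no, cab/a meet in 1. 1a->1: ok.
ab: 1b undefined. 1b->0: ok.
bc: 1c undefined. 1c->0: no, cab/bc meet in 0. 1c->1: ok.
All examples now run through 2 states with every (state, symbol) defined. Accept strings end in {0}, Reject strings end in {1}; accept={0}.

states=2 start=0 accept={0} delta: 0a->1 0b->1 0c->1 1a->1 1b->0 1c->1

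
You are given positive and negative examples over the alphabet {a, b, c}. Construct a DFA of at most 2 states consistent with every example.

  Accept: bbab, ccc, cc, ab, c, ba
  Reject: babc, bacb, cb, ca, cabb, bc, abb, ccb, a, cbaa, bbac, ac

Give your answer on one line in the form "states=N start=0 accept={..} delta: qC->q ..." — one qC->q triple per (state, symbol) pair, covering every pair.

states=2 start=0 accept={0} delta: 0a->1 0b->1 0c->0 1a->0 1b->0 1c->1

Fold the examples into a partial DFA from state 0: repeatedly fix the first undefined (state, symbol) met by the shortest-then-alphabetical prefix, trying targets in increasing order and rejecting any under which an Accept and a Reject string meet in one state with the same remainder; add a state when all current targets are rejected. Accepting states are where Accept strings end.
a: 0a undefined. 0a->0: no, c/ac meet in 0 with "c" left. Open state 1: 0a->1.
b: 0b undefined. 0b->0: no, c/bc meet in 0 with "c" left. 0b->1: ok.
c: 0c undefined. 0c->0: ok.
ab: 1b undefined. 1b->0: ok.
ac: 1c undefined. 1c->0: no, bbab/bc meet in 0. 1c->1: ok.
ba: 1a undefined. 1a->0: ok.
All examples now run through 2 states with every (state, symbol) defined. Accept strings end in {0}, Reject strings end in {1}; accept={0}.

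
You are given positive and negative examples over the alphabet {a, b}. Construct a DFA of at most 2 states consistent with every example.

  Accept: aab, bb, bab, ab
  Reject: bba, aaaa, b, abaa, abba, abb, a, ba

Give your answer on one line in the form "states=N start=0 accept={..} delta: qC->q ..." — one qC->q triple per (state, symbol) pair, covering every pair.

Fold the examples into a partial DFA from state 0: repeatedly fix the first undefined (state, symbol) met by the shortest-then-alphabetical prefix, trying targets in increasing order and rejecting any under which an Accept and a Reject string meet in one state with the same remainder; add a state when all current targets are rejected. Accepting states are where Accept strings end.
a: 0a undefined. 0a->0: no, aab/b meet in 0 with "b" left. Open state 1: 0a->1.
b: 0b undefined. 0b->0: no, bb/b meet in 0. 0b->1: ok.
aa: 1a undefined. 1a->0: no, aab/b meet in 1. 1a->1: ok.
ab: 1b undefined. 1b->0: ok.
All examples now run through 2 states with every (state, symbol) defined. Accept strings end in {0}, Reject strings end in {1}; accept={0}.

states=2 start=0 accept={0} delta: 0a->1 0b->1 1a->1 1b->0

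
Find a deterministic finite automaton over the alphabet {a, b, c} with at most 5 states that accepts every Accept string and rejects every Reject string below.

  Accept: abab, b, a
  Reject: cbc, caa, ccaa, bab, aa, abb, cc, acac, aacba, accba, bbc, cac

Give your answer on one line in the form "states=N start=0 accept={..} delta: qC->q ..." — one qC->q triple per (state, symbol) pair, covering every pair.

states=4 start=0 accept={0,1} delta: 0a->1 0b->0 0c->2 1a->2 1b->2 1c->1 2a->3 2b->2 2c->2 3a->2 3b->0 3c->2

Fold the examples into a partial DFA from state 0: repeatedly fix the first undefined (state, symbol) met by the shortest-then-alphabetical prefix, trying targets in increasing order and rejecting any under which an Accept and a Reject string meet in one state with the same remainder; add a state when all current targets are rejected. Accepting states are where Accept strings end.
a: 0a undefined. 0a->0: no, abab/bab meet in 0 with "bab" left. Open state 1: 0a->1.
b: 0b undefined. 0b->0: ok.
c: 0c undefined. 0c->0: no, b/cbc meet in 0. 0c->1: no, a/bbc meet in 1. Open state 2: 0c->2.
aa: 1a undefined. 1a->0: no, b/aa meet in 0. 1a->1: no, a/aa meet in 1. 1a->2: ok.
ab: 1b undefined. 1b->0: no, abab/bab meet in 0. 1b->1: no, a/bab meet in 1. 1b->2: ok.
ac: 1c undefined. 1c->0: no, b/acac meet in 0. 1c->1: ok.
ca: 2a undefined. 2a->0: no, abab/accba meet in 0. 2a->1: no, abab/caa meet in 2. 2a->2: no, abab/abb meet in 2 with "b" left. Open state 3: 2a->3.
cb: 2b undefined. 2b->0: no, b/abb meet in 0. 2b->1: no, a/cbc meet in 1. 2b->2: ok.
cc: 2c undefined. 2c->0: no, b/cbc meet in 0. 2c->1: no, a/cbc meet in 1. 2c->2: ok.
caa: 3a undefined. 3a->0: no, b/caa meet in 0. 3a->1: no, a/caa meet in 1. 3a->2: ok.
cac: 3c undefined. 3c->0: no, b/cac meet in 0. 3c->1: no, a/cac meet in 1. 3c->2: ok.
abab: 3b undefined. 3b->0: ok.
All examples now run through 4 states with every (state, symbol) defined. Accept strings end in {0,1}, Reject strings end in {2,3}; accept={0,1}.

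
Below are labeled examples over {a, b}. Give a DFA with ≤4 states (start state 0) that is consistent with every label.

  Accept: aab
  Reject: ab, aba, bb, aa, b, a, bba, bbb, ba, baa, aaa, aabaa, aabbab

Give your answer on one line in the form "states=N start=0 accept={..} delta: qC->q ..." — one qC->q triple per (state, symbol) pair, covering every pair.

State merging on the prefix tree: take the shortest (then alphabetical) example prefix whose next move is undefined and point that move at state 0, else 1, else 2, ...; a target is out if some Accept/Reject pair would then sit in one state with the same input left (inseparable). If every existing state is out, open a new one.
a: 0a undefined. 0a->0: no, aab/ab meet in 0 with "b" left. Open state 1: 0a->1.
b: 0b undefined. 0b->0: ok.
aa: 1a undefined. 1a->0: no, aab/bb meet in 0. 1a->1: no, aab/ab meet in 1 with "b" left. Open state 2: 1a->2.
ab: 1b undefined. 1b->0: ok.
aaa: 2a undefined. 2a->0: ok.
aab: 2b undefined. 2b->0: no, aab/ab meet in 0. 2b->1: no, aab/aba meet in 1. 2b->2: no, aab/aa meet in 2. Open state 3: 2b->3.
aaba: 3a undefined. 3a->0: ok.
aabb: 3b undefined. 3b->0: ok.
All examples now run through 4 states with every (state, symbol) defined. Accept strings end in {3}, Reject strings end in {0,1,2}; accept={3}.

states=4 start=0 accept={3} delta: 0a->1 0b->0 1a->2 1b->0 2a->0 2b->3 3a->0 3b->0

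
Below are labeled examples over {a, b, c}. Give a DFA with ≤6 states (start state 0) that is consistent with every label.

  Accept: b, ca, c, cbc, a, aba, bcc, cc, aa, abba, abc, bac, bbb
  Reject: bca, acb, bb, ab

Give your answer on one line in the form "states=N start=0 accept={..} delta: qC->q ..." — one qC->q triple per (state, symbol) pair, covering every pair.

states=4 start=0 accept={0,1,3} delta: 0a->1 0b->1 0c->0 1a->0 1b->2 1c->3 2a->0 2b->0 2c->0 3a->2 3b->2 3c->0

State merging on the prefix tree: take the shortest (then alphabetical) example prefix whose next move is undefined and point that move at state 0, else 1, else 2, ...; a target is out if some Accept/Reject pair would then sit in one state with the same input left (inseparable). If every existing state is out, open a new one.
a: 0a undefined. 0a->0: no, b/ab meet in 0 with "b" left. Open state 1: 0a->1.
b: 0b undefined. 0b->0: no, b/bb meet in 0. 0b->1: ok.
c: 0c undefined. 0c->0: ok.
aa: 1a undefined. 1a->0: ok.
ab: 1b undefined. 1b->0: no, c/bb meet in 0. 1b->1: no, b/bb meet in 1. Open state 2: 1b->2.
ac: 1c undefined. 1c->0: no, b/bca meet in 1. 1c->1: no, c/bca meet in 0. 1c->2: no, cbc/bb meet in 2. Open state 3: 1c->3.
aba: 2a undefined. 2a->0: ok.
abb: 2b undefined. 2b->0: ok.
abc: 2c undefined. 2c->0: ok.
acb: 3b undefined. 3b->0: no, c/acb meet in 0. 3b->1: no, b/acb meet in 1. 3b->2: ok.
bca: 3a undefined. 3a->0: no, c/bca meet in 0. 3a->1: no, b/bca meet in 1. 3a->2: ok.
bcc: 3c undefined. 3c->0: ok.
All examples now run through 4 states with every (state, symbol) defined. Accept strings end in {0,1,3}, Reject strings end in {2}; accept={0,1,3}.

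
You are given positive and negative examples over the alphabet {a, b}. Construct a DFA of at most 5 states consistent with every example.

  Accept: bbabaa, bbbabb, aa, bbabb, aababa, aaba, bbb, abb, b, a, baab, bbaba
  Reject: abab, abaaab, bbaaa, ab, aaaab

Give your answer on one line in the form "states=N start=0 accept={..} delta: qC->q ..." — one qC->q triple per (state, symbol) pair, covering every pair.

states=5 start=0 accept={0,1,2,4} delta: 0a->1 0b->0 1a->2 1b->3 2a->3 2b->0 3a->4 3b->0 4a->0 4b->3

Grow the machine one transition at a time. Run the examples from 0; the earliest place one falls off (shortest prefix, ties alphabetical) gets sent to the lowest-numbered state that keeps every Accept/Reject pair distinguishable — a pair clashes when both reach the same state with identical unread suffix — and to a fresh state only if none does.
a: 0a undefined. 0a->0: no, b/ab meet in 0 with "b" left. Open state 1: 0a->1.
b: 0b undefined. 0b->0: ok.
aa: 1a undefined. 1a->0: no, aa/aaaab meet in 0. 1a->1: no, aa/bbaaa meet in 1. Open state 2: 1a->2.
ab: 1b undefined. 1b->0: no, bbbabb/abab meet in 0. 1b->1: no, bbabaa/bbaaa meet in 2 with "a" left. 1b->2: no, aa/ab meet in 2. Open state 3: 1b->3.
aaa: 2a undefined. 2a->0: no, bbb/bbaaa meet in 0. 2a->1: no, a/bbaaa meet in 1. 2a->2: no, aa/bbaaa meet in 2. 2a->3: ok.
aab: 2b undefined. 2b->0: ok.
aba: 3a undefined. 3a->0: no, aababa/abab meet in 0. 3a->1: no, bbbabb/abaaab meet in 3 with "b" left. 3a->2: no, bbabaa/bbaaa meet in 3. 3a->3: no, bbabaa/bbaaa meet in 3. Open state 4: 3a->4.
abb: 3b undefined. 3b->0: ok.
abaa: 4a undefined. 4a->0: ok.
abab: 4b undefined. 4b->0: no, bbabaa/abab meet in 0. 4b->1: no, aaba/abab meet in 1. 4b->2: no, aa/abab meet in 2. 4b->3: ok.
All examples now run through 5 states with every (state, symbol) defined. Accept strings end in {0,1,2,4}, Reject strings end in {3}; accept={0,1,2,4}.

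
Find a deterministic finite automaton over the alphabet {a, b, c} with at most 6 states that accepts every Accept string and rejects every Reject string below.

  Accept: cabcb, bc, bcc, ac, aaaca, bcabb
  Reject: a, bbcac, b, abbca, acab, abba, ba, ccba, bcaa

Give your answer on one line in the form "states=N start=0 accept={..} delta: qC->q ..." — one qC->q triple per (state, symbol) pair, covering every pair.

State merging on the prefix tree: take the shortest (then alphabetical) example prefix whose next move is undefined and point that move at state 0, else 1, else 2, ...; a target is out if some Accept/Reject pair would then sit in one state with the same input left (inseparable). If every existing state is out, open a new one.
a: 0a undefined. 0a->0: ok.
b: 0b undefined. 0b->0: no, aaaca/abbca meet in 0 with "ca" left. Open state 1: 0b->1.
c: 0c undefined. 0c->0: no, ac/a meet in 0. 0c->1: no, ac/b meet in 1. Open state 2: 0c->2.
ba: 1a undefined. 1a->0: ok.
bb: 1b undefined. 1b->0: no, aaaca/abbca meet in 2 with "a" left. 1b->1: ok.
bc: 1c undefined. 1c->0: no, bc/a meet in 0. 1c->1: no, bc/b meet in 1. 1c->2: no, aaaca/abbca meet in 2 with "a" left. Open state 3: 1c->3.
ca: 2a undefined. 2a->0: no, aaaca/a meet in 0. 2a->1: no, aaaca/b meet in 1. 2a->2: ok.
cc: 2c undefined. 2c->0: ok.
bca: 3a undefined. 3a->0: no, ac/bbcac meet in 2. 3a->1: no, bc/bbcac meet in 3. 3a->2: no, ac/abbca meet in 2. 3a->3: no, bc/abbca meet in 3. Open state 4: 3a->4.
bcc: 3c undefined. 3c->0: no, bcc/a meet in 0. 3c->1: no, bcc/b meet in 1. 3c->2: ok.
cab: 2b undefined. 2b->0: no, cabcb/a meet in 0. 2b->1: ok.
bcaa: 4a undefined. 4a->0: ok.
bcab: 4b undefined. 4b->0: no, bcabb/b meet in 1. 4b->1: no, bcabb/b meet in 1. 4b->2: no, bcabb/b meet in 1. 4b->3: ok.
bbcac: 4c undefined. 4c->0: ok.
bcabb: 3b undefined. 3b->0: no, cabcb/a meet in 0. 3b->1: no, cabcb/b meet in 1. 3b->2: ok.
All examples now run through 5 states with every (state, symbol) defined. Accept strings end in {2,3}, Reject strings end in {0,1,4}; accept={2,3}.

states=5 start=0 accept={2,3} delta: 0a->0 0b->1 0c->2 1a->0 1b->1 1c->3 2a->2 2b->1 2c->0 3a->4 3b->2 3c->2 4a->0 4b->3 4c->0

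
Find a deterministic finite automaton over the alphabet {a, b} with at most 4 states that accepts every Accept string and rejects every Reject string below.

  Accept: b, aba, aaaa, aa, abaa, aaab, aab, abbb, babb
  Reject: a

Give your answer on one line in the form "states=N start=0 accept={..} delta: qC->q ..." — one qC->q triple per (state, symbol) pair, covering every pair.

State merging on the prefix tree: take the shortest (then alphabetical) example prefix whose next move is undefined and point that move at state 0, else 1, else 2, ...; a target is out if some Accept/Reject pair would then sit in one state with the same input left (inseparable). If every existing state is out, open a new one.
a: 0a undefined. 0a->0: no, aaaa/a meet in 0. Open state 1: 0a->1.
b: 0b undefined. 0b->0: ok.
aa: 1a undefined. 1a->0: ok.
ab: 1b undefined. 1b->0: no, aba/a meet in 1. 1b->1: no, abaa/a meet in 1. Open state 2: 1b->2.
aba: 2a undefined. 2a->0: no, abaa/a meet in 1. 2a->1: no, aba/a meet in 1. 2a->2: ok.
abb: 2b undefined. 2b->0: ok.
All examples now run through 3 states with every (state, symbol) defined. Accept strings end in {0,2}, Reject strings end in {1}; accept={0,2}.

states=3 start=0 accept={0,2} delta: 0a->1 0b->0 1a->0 1b->2 2a->2 2b->0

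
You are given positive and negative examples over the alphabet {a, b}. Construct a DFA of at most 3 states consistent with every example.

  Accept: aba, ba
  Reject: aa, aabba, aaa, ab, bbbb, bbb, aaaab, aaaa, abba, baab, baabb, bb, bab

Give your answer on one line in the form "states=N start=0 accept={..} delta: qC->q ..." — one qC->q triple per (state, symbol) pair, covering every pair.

Fold the examples into a partial DFA from state 0: repeatedly fix the first undefined (state, symbol) met by the shortest-then-alphabetical prefix, trying targets in increasing order and rejecting any under which an Accept and a Reject string meet in one state with the same remainder; add a state when all current targets are rejected. Accepting states are where Accept strings end.
a: 0a undefined. 0a->0: ok.
b: 0b undefined. 0b->0: no, aba/aa meet in 0. Open state 1: 0b->1.
ba: 1a undefined. 1a->0: no, aba/aa meet in 0. 1a->1: no, aba/ab meet in 1. Open state 2: 1a->2.
bb: 1b undefined. 1b->0: ok.
baa: 2a undefined. 2a->0: ok.
bab: 2b undefined. 2b->0: ok.
All examples now run through 3 states with every (state, symbol) defined. Accept strings end in {2}, Reject strings end in {0,1}; accept={2}.

states=3 start=0 accept={2} delta: 0a->0 0b->1 1a->2 1b->0 2a->0 2b->0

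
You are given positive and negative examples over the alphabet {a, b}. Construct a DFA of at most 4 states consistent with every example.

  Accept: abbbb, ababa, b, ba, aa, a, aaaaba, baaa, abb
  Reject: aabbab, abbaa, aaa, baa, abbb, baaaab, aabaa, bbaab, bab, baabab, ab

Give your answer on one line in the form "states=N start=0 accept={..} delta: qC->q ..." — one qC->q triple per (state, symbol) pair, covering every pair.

states=4 start=0 accept={1,2} delta: 0a->1 0b->1 1a->2 1b->0 2a->0 2b->3 3a->2 3b->0

Grow the machine one transition at a time. Run the examples from 0; the earliest place one falls off (shortest prefix, ties alphabetical) gets sent to the lowest-numbered state that keeps every Accept/Reject pair distinguishable — a pair clashes when both reach the same state with identical unread suffix — and to a fresh state only if none does.
a: 0a undefined. 0a->0: no, b/ab meet in 0 with "b" left. Open state 1: 0a->1.
b: 0b undefined. 0b->0: no, aa/baa meet in 1 with "a" left. 0b->1: ok.
aa: 1a undefined. 1a->0: no, b/aaa meet in 1. 1a->1: no, b/aaa meet in 1. Open state 2: 1a->2.
ab: 1b undefined. 1b->0: ok.
aaa: 2a undefined. 2a->0: ok.
aab: 2b undefined. 2b->0: no, ba/aabaa meet in 2. 2b->1: no, abbbb/baaaab meet in 1. 2b->2: no, abbbb/aabbab meet in 1. Open state 3: 2b->3.
aaba: 3a undefined. 3a->0: no, abbbb/aabaa meet in 1. 3a->1: no, ba/aabaa meet in 2. 3a->2: ok.
aabb: 3b undefined. 3b->0: ok.
All examples now run through 4 states with every (state, symbol) defined. Accept strings end in {1,2}, Reject strings end in {0,3}; accept={1,2}.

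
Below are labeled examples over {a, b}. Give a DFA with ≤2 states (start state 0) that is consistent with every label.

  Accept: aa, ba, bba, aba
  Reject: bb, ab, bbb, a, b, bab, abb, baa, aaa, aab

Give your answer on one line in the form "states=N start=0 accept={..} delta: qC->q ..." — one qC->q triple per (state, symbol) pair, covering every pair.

states=2 start=0 accept={0} delta: 0a->1 0b->1 1a->0 1b->1

Grow the machine one transition at a time. Run the examples from 0; the earliest place one falls off (shortest prefix, ties alphabetical) gets sent to the lowest-numbered state that keeps every Accept/Reject pair distinguishable — a pair clashes when both reach the same state with identical unread suffix — and to a fresh state only if none does.
a: 0a undefined. 0a->0: no, aa/a meet in 0. Open state 1: 0a->1.
b: 0b undefined. 0b->0: no, aa/baa meet in 1 with "a" left. 0b->1: ok.
aa: 1a undefined. 1a->0: ok.
ab: 1b undefined. 1b->0: no, aa/bb meet in 0. 1b->1: ok.
All examples now run through 2 states with every (state, symbol) defined. Accept strings end in {0}, Reject strings end in {1}; accept={0}.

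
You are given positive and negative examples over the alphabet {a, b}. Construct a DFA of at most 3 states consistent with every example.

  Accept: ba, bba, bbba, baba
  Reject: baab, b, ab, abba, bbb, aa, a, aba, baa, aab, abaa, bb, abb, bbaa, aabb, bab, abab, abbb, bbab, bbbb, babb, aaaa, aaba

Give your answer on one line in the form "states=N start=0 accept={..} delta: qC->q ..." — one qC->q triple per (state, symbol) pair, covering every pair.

states=3 start=0 accept={0} delta: 0a->1 0b->2 1a->1 1b->1 2a->0 2b->2

Grow the machine one transition at a time. Run the examples from 0; the earliest place one falls off (shortest prefix, ties alphabetical) gets sent to the lowest-numbered state that keeps every Accept/Reject pair distinguishable — a pair clashes when both reach the same state with identical unread suffix — and to a fresh state only if none does.
a: 0a undefined. 0a->0: no, ba/aba meet in 0 with "ba" left. Open state 1: 0a->1.
b: 0b undefined. 0b->0: no, ba/a meet in 1. 0b->1: no, ba/aa meet in 1 with "a" left. Open state 2: 0b->2.
aa: 1a undefined. 1a->0: no, ba/aaba meet in 2 with "a" left. 1a->1: ok.
ab: 1b undefined. 1b->0: no, ba/abba meet in 2 with "a" left. 1b->1: ok.
ba: 2a undefined. 2a->0: ok.
bb: 2b undefined. 2b->0: no, ba/bb meet in 0. 2b->1: no, bba/baab meet in 1. 2b->2: ok.
All examples now run through 3 states with every (state, symbol) defined. Accept strings end in {0}, Reject strings end in {1,2}; accept={0}.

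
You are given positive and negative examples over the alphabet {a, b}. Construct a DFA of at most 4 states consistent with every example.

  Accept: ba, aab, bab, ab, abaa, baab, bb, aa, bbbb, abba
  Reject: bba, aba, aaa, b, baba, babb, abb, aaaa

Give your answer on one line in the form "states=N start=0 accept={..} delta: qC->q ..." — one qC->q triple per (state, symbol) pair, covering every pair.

Fold the examples into a partial DFA from state 0: repeatedly fix the first undefined (state, symbol) met by the shortest-then-alphabetical prefix, trying targets in increasing order and rejecting any under which an Accept and a Reject string meet in one state with the same remainder; add a state when all current targets are rejected. Accepting states are where Accept strings end.
a: 0a undefined. 0a->0: no, ba/aba meet in 0 with "ba" left. Open state 1: 0a->1.
b: 0b undefined. 0b->0: no, ba/bba meet in 1. 0b->1: ok.
aa: 1a undefined. 1a->0: no, ba/baba meet in 0. 1a->1: no, ba/aaa meet in 1. Open state 2: 1a->2.
ab: 1b undefined. 1b->0: ok.
aaa: 2a undefined. 2a->0: no, ab/aaa meet in 0. 2a->1: no, ba/aaaa meet in 2. 2a->2: no, ba/aaa meet in 2. Open state 3: 2a->3.
aab: 2b undefined. 2b->0: ok.
aaaa: 3a undefined. 3a->0: no, aab/aaaa meet in 0. 3a->1: ok.
baab: 3b undefined. 3b->0: ok.
All examples now run through 4 states with every (state, symbol) defined. Accept strings end in {0,2}, Reject strings end in {1,3}; accept={0,2}.

states=4 start=0 accept={0,2} delta: 0a->1 0b->1 1a->2 1b->0 2a->3 2b->0 3a->1 3b->0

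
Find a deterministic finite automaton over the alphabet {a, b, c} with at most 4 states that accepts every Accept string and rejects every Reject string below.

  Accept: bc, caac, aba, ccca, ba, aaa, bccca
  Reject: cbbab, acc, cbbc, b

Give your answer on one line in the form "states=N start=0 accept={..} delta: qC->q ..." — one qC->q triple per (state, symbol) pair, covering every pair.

states=3 start=0 accept={0,2} delta: 0a->0 0b->1 0c->2 1a->0 1b->2 1c->0 2a->0 2b->1 2c->1

State merging on the prefix tree: take the shortest (then alphabetical) example prefix whose next move is undefined and point that move at state 0, else 1, else 2, ...; a target is out if some Accept/Reject pair would then sit in one state with the same input left (inseparable). If every existing state is out, open a new one.
a: 0a undefined. 0a->0: ok.
b: 0b undefined. 0b->0: no, aba/b meet in 0. Open state 1: 0b->1.
c: 0c undefined. 0c->0: no, caac/acc meet in 0. 0c->1: no, bc/acc meet in 1 with "c" left. Open state 2: 0c->2.
ba: 1a undefined. 1a->0: ok.
bc: 1c undefined. 1c->0: ok.
ca: 2a undefined. 2a->0: ok.
cb: 2b undefined. 2b->0: no, bc/cbbc meet in 0. 2b->1: ok.
cc: 2c undefined. 2c->0: no, bc/acc meet in 0. 2c->1: ok.
cbb: 1b undefined. 1b->0: no, caac/cbbc meet in 2. 1b->1: no, bc/cbbc meet in 0. 1b->2: ok.
All examples now run through 3 states with every (state, symbol) defined. Accept strings end in {0,2}, Reject strings end in {1}; accept={0,2}.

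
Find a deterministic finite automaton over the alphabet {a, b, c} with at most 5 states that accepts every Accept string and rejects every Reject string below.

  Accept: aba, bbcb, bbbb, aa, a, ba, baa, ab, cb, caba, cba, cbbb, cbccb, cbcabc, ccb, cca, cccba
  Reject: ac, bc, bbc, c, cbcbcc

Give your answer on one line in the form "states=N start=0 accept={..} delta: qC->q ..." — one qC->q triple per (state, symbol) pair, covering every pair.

Fold the examples into a partial DFA from state 0: repeatedly fix the first undefined (state, symbol) met by the shortest-then-alphabetical prefix, trying targets in increasing order and rejecting any under which an Accept and a Reject string meet in one state with the same remainder; add a state when all current targets are rejected. Accepting states are where Accept strings end.
a: 0a undefined. 0a->0: ok.
b: 0b undefined. 0b->0: ok.
c: 0c undefined. 0c->0: no, aba/ac meet in 0. Open state 1: 0c->1.
ca: 1a undefined. 1a->0: ok.
cb: 1b undefined. 1b->0: no, cbcabc/ac meet in 1. 1b->1: no, bbcb/ac meet in 1. Open state 2: 1b->2.
cc: 1c undefined. 1c->0: ok.
cba: 2a undefined. 2a->0: ok.
cbb: 2b undefined. 2b->0: ok.
cbc: 2c undefined. 2c->0: no, aba/cbcbcc meet in 0. 2c->1: no, aba/cbcbcc meet in 0. 2c->2: no, aba/cbcbcc meet in 0. Open state 3: 2c->3.
cbca: 3a undefined. 3a->0: no, cbcabc/ac meet in 1. 3a->1: ok.
cbcb: 3b undefined. 3b->0: no, aba/cbcbcc meet in 0. 3b->1: ok.
cbcc: 3c undefined. 3c->0: ok.
All examples now run through 4 states with every (state, symbol) defined. Accept strings end in {0,2,3}, Reject strings end in {1}; accept={0,2,3}.

states=4 start=0 accept={0,2,3} delta: 0a->0 0b->0 0c->1 1a->0 1b->2 1c->0 2a->0 2b->0 2c->3 3a->1 3b->1 3c->0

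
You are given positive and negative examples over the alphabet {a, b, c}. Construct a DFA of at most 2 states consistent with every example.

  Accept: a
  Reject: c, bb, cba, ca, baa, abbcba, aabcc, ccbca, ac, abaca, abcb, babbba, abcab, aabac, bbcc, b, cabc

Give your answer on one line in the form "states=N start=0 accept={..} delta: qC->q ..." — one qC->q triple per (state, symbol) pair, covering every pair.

states=2 start=0 accept={0} delta: 0a->0 0b->1 0c->1 1a->1 1b->1 1c->1

Fold the examples into a partial DFA from state 0: repeatedly fix the first undefined (state, symbol) met by the shortest-then-alphabetical prefix, trying targets in increasing order and rejecting any under which an Accept and a Reject string meet in one state with the same remainder; add a state when all current targets are rejected. Accepting states are where Accept strings end.
a: 0a undefined. 0a->0: ok.
b: 0b undefined. 0b->0: no, a/bb meet in 0. Open state 1: 0b->1.
c: 0c undefined. 0c->0: no, a/c meet in 0. 0c->1: ok.
ba: 1a undefined. 1a->0: no, a/ca meet in 0. 1a->1: ok.
bb: 1b undefined. 1b->0: no, a/bb meet in 0. 1b->1: ok.
cc: 1c undefined. 1c->0: no, a/ccbca meet in 0. 1c->1: ok.
All examples now run through 2 states with every (state, symbol) defined. Accept strings end in {0}, Reject strings end in {1}; accept={0}.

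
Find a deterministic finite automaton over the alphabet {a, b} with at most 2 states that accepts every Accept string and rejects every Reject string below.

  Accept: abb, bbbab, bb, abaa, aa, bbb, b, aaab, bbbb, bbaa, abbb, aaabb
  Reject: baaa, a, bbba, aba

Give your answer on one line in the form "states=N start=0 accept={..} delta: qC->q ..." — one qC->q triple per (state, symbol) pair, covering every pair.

states=2 start=0 accept={0} delta: 0a->1 0b->0 1a->0 1b->0

Fold the examples into a partial DFA from state 0: repeatedly fix the first undefined (state, symbol) met by the shortest-then-alphabetical prefix, trying targets in increasing order and rejecting any under which an Accept and a Reject string meet in one state with the same remainder; add a state when all current targets are rejected. Accepting states are where Accept strings end.
a: 0a undefined. 0a->0: no, aa/a meet in 0. Open state 1: 0a->1.
b: 0b undefined. 0b->0: ok.
aa: 1a undefined. 1a->0: ok.
ab: 1b undefined. 1b->0: ok.
All examples now run through 2 states with every (state, symbol) defined. Accept strings end in {0}, Reject strings end in {1}; accept={0}.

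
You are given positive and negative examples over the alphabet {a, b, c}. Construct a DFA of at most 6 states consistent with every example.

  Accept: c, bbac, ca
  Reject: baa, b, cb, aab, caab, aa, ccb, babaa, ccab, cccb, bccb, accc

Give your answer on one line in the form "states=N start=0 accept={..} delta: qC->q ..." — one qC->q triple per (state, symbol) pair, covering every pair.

states=3 start=0 accept={1} delta: 0a->0 0b->0 0c->1 1a->1 1b->0 1c->2 2a->0 2b->0 2c->0

Grow the machine one transition at a time. Run the examples from 0; the earliest place one falls off (shortest prefix, ties alphabetical) gets sent to the lowest-numbered state that keeps every Accept/Reject pair distinguishable — a pair clashes when both reach the same state with identical unread suffix — and to a fresh state only if none does.
a: 0a undefined. 0a->0: ok.
b: 0b undefined. 0b->0: ok.
c: 0c undefined. 0c->0: no, c/baa meet in 0. Open state 1: 0c->1.
ca: 1a undefined. 1a->0: no, ca/baa meet in 0. 1a->1: ok.
cb: 1b undefined. 1b->0: ok.
cc: 1c undefined. 1c->0: no, c/accc meet in 1. 1c->1: no, c/accc meet in 1. Open state 2: 1c->2.
cca: 2a undefined. 2a->0: ok.
ccb: 2b undefined. 2b->0: ok.
ccc: 2c undefined. 2c->0: ok.
All examples now run through 3 states with every (state, symbol) defined. Accept strings end in {1}, Reject strings end in {0}; accept={1}.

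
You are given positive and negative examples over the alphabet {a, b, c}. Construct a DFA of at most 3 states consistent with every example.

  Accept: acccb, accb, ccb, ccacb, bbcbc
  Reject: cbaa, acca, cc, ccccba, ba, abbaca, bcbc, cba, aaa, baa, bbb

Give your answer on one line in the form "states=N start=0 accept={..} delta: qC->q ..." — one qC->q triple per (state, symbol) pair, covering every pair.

states=3 start=0 accept={1} delta: 0a->0 0b->1 0c->0 1a->0 1b->2 1c->0 2a->0 2b->0 2c->1

Grow the machine one transition at a time. Run the examples from 0; the earliest place one falls off (shortest prefix, ties alphabetical) gets sent to the lowest-numbered state that keeps every Accept/Reject pair distinguishable — a pair clashes when both reach the same state with identical unread suffix — and to a fresh state only if none does.
a: 0a undefined. 0a->0: ok.
b: 0b undefined. 0b->0: no, bbcbc/bcbc meet in 0 with "cbc" left. Open state 1: 0b->1.
c: 0c undefined. 0c->0: ok.
ba: 1a undefined. 1a->0: ok.
bb: 1b undefined. 1b->0: no, acccb/bbb meet in 1. 1b->1: no, acccb/bbb meet in 1. Open state 2: 1b->2.
bc: 1c undefined. 1c->0: ok.
bbb: 2b undefined. 2b->0: ok.
bbc: 2c undefined. 2c->0: no, bbcbc/cbaa meet in 0. 2c->1: ok.
abba: 2a undefined. 2a->0: ok.
All examples now run through 3 states with every (state, symbol) defined. Accept strings end in {1}, Reject strings end in {0}; accept={1}.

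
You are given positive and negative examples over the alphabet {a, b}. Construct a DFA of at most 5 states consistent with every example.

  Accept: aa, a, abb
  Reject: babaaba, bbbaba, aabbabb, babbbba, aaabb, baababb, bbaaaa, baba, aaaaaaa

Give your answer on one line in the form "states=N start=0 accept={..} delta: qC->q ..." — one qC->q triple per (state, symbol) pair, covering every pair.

states=4 start=0 accept={1,2} delta: 0a->1 0b->0 1a->2 1b->2 2a->3 2b->2 3a->3 3b->3

Grow the machine one transition at a time. Run the examples from 0; the earliest place one falls off (shortest prefix, ties alphabetical) gets sent to the lowest-numbered state that keeps every Accept/Reject pair distinguishable — a pair clashes when both reach the same state with identical unread suffix — and to a fresh state only if none does.
a: 0a undefined. 0a->0: no, aa/aaaaaaa meet in 0. Open state 1: 0a->1.
b: 0b undefined. 0b->0: ok.
aa: 1a undefined. 1a->0: no, aa/bbaaaa meet in 0. 1a->1: no, aa/bbaaaa meet in 1. Open state 2: 1a->2.
ab: 1b undefined. 1b->0: no, a/bbbaba meet in 1. 1b->1: no, aa/bbbaba meet in 2. 1b->2: ok.
aaa: 2a undefined. 2a->0: no, a/bbaaaa meet in 1. 2a->1: no, aa/bbaaaa meet in 2. 2a->2: no, aa/bbbaba meet in 2. Open state 3: 2a->3.
aab: 2b undefined. 2b->0: no, a/babbbba meet in 1. 2b->1: no, aa/babbbba meet in 2. 2b->2: ok.
aaaa: 3a undefined. 3a->0: no, a/babaaba meet in 1. 3a->1: no, a/bbaaaa meet in 1. 3a->2: no, aa/bbaaaa meet in 2. 3a->3: ok.
aaab: 3b undefined. 3b->0: no, a/babaaba meet in 1. 3b->1: no, aa/babaaba meet in 2. 3b->2: no, aa/aabbabb meet in 2. 3b->3: ok.
All examples now run through 4 states with every (state, symbol) defined. Accept strings end in {1,2}, Reject strings end in {3}; accept={1,2}.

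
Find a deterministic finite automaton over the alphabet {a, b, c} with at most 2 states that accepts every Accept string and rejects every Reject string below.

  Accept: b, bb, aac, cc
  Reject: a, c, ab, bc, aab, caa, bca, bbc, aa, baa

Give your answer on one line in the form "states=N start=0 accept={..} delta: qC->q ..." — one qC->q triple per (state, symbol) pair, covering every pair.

states=2 start=0 accept={0} delta: 0a->1 0b->0 0c->1 1a->1 1b->1 1c->0

State merging on the prefix tree: take the shortest (then alphabetical) example prefix whose next move is undefined and point that move at state 0, else 1, else 2, ...; a target is out if some Accept/Reject pair would then sit in one state with the same input left (inseparable). If every existing state is out, open a new one.
a: 0a undefined. 0a->0: no, b/ab meet in 0 with "b" left. Open state 1: 0a->1.
b: 0b undefined. 0b->0: ok.
c: 0c undefined. 0c->0: no, b/c meet in 0. 0c->1: ok.
aa: 1a undefined. 1a->0: no, b/aab meet in 0. 1a->1: ok.
ab: 1b undefined. 1b->0: no, b/ab meet in 0. 1b->1: ok.
cc: 1c undefined. 1c->0: ok.
All examples now run through 2 states with every (state, symbol) defined. Accept strings end in {0}, Reject strings end in {1}; accept={0}.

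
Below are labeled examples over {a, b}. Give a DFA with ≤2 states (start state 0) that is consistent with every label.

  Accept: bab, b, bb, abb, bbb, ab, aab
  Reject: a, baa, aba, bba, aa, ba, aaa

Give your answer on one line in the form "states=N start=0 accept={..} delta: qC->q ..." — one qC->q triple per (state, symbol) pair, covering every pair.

Grow the machine one transition at a time. Run the examples from 0; the earliest place one falls off (shortest prefix, ties alphabetical) gets sent to the lowest-numbered state that keeps every Accept/Reject pair distinguishable — a pair clashes when both reach the same state with identical unread suffix — and to a fresh state only if none does.
a: 0a undefined. 0a->0: ok.
b: 0b undefined. 0b->0: no, bab/a meet in 0. Open state 1: 0b->1.
ba: 1a undefined. 1a->0: ok.
bb: 1b undefined. 1b->0: no, bb/a meet in 0. 1b->1: ok.
All examples now run through 2 states with every (state, symbol) defined. Accept strings end in {1}, Reject strings end in {0}; accept={1}.

states=2 start=0 accept={1} delta: 0a->0 0b->1 1a->0 1b->1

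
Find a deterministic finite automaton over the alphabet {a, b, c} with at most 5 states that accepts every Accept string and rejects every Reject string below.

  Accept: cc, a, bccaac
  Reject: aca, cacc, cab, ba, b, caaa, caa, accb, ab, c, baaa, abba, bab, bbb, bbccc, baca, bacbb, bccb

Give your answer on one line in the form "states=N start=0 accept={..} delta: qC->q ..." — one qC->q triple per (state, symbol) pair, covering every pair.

Fold the examples into a partial DFA from state 0: repeatedly fix the first undefined (state, symbol) met by the shortest-then-alphabetical prefix, trying targets in increasing order and rejecting any under which an Accept and a Reject string meet in one state with the same remainder; add a state when all current targets are rejected. Accepting states are where Accept strings end.
a: 0a undefined. 0a->0: ok.
b: 0b undefined. 0b->0: no, a/ba meet in 0. Open state 1: 0b->1.
c: 0c undefined. 0c->0: no, cc/aca meet in 0. 0c->1: ok.
ba: 1a undefined. 1a->0: no, cc/cacc meet in 1 with "c" left. 1a->1: ok.
bb: 1b undefined. 1b->0: no, a/cab meet in 0. 1b->1: ok.
bc: 1c undefined. 1c->0: no, cc/bbccc meet in 0. 1c->1: no, cc/aca meet in 1. Open state 2: 1c->2.
bcc: 2c undefined. 2c->0: no, a/cacc meet in 0. 2c->1: no, cc/bbccc meet in 2. 2c->2: no, cc/cacc meet in 2. Open state 3: 2c->3.
accb: 2b undefined. 2b->0: no, a/accb meet in 0. 2b->1: ok.
baca: 2a undefined. 2a->0: no, a/baca meet in 0. 2a->1: ok.
bcca: 3a undefined. 3a->0: no, bccaac/aca meet in 1. 3a->1: ok.
bccb: 3b undefined. 3b->0: no, a/bccb meet in 0. 3b->1: ok.
bbccc: 3c undefined. 3c->0: no, a/bbccc meet in 0. 3c->1: ok.
All examples now run through 4 states with every (state, symbol) defined. Accept strings end in {0,2}, Reject strings end in {1,3}; accept={0,2}.

states=4 start=0 accept={0,2} delta: 0a->0 0b->1 0c->1 1a->1 1b->1 1c->2 2a->1 2b->1 2c->3 3a->1 3b->1 3c->1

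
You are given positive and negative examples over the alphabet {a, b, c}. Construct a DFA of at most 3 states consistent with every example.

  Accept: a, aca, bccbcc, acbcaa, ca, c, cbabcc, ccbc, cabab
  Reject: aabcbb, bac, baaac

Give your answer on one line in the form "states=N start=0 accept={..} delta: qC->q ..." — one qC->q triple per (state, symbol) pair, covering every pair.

states=3 start=0 accept={0} delta: 0a->0 0b->1 0c->0 1a->2 1b->1 1c->0 2a->1 2b->0 2c->1

State merging on the prefix tree: take the shortest (then alphabetical) example prefix whose next move is undefined and point that move at state 0, else 1, else 2, ...; a target is out if some Accept/Reject pair would then sit in one state with the same input left (inseparable). If every existing state is out, open a new one.
a: 0a undefined. 0a->0: ok.
b: 0b undefined. 0b->0: no, c/bac meet in 0 with "c" left. Open state 1: 0b->1.
c: 0c undefined. 0c->0: ok.
ba: 1a undefined. 1a->0: no, a/bac meet in 0. 1a->1: no, ccbc/bac meet in 1 with "c" left. Open state 2: 1a->2.
bc: 1c undefined. 1c->0: ok.
baa: 2a undefined. 2a->0: no, a/baaac meet in 0. 2a->1: ok.
bac: 2c undefined. 2c->0: no, a/bac meet in 0. 2c->1: ok.
cbab: 2b undefined. 2b->0: ok.
aabcbb: 1b undefined. 1b->0: no, a/aabcbb meet in 0. 1b->1: ok.
All examples now run through 3 states with every (state, symbol) defined. Accept strings end in {0}, Reject strings end in {1}; accept={0}.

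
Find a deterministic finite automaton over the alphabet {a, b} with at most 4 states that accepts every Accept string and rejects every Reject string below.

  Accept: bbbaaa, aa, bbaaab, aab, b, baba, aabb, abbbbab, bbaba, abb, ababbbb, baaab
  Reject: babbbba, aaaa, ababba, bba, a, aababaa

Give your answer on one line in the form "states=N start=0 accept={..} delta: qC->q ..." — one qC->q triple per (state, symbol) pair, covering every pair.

Fold the examples into a partial DFA from state 0: repeatedly fix the first undefined (state, symbol) met by the shortest-then-alphabetical prefix, trying targets in increasing order and rejecting any under which an Accept and a Reject string meet in one state with the same remainder; add a state when all current targets are rejected. Accepting states are where Accept strings end.
a: 0a undefined. 0a->0: no, aa/aaaa meet in 0. Open state 1: 0a->1.
b: 0b undefined. 0b->0: ok.
aa: 1a undefined. 1a->0: no, bbbaaa/bba meet in 1. 1a->1: no, bbbaaa/aaaa meet in 1. Open state 2: 1a->2.
ab: 1b undefined. 1b->0: no, baba/babbbba meet in 1. 1b->1: no, aa/babbbba meet in 2. 1b->2: ok.
aaa: 2a undefined. 2a->0: ok.
aab: 2b undefined. 2b->0: ok.
All examples now run through 3 states with every (state, symbol) defined. Accept strings end in {0,2}, Reject strings end in {1}; accept={0,2}.

states=3 start=0 accept={0,2} delta: 0a->1 0b->0 1a->2 1b->2 2a->0 2b->0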